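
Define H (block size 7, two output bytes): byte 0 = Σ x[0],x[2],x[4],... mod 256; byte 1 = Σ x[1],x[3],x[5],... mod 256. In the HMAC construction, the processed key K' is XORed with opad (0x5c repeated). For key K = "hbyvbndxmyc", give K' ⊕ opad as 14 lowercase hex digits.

2b6b5c5c5c5c5c

Key "hbyvbndxmyc" = 68 62 79 76 62 6e 64 78 6d 79 63 is 11 bytes > B = 7, so hash it first: H(key) = 77 37, then zero-pad to 7 bytes: K' = 77 37 00 00 00 00 00.
XOR each byte with 0x5c: 77⊕5c=2b, 37⊕5c=6b, 00⊕5c=5c, 00⊕5c=5c, 00⊕5c=5c, 00⊕5c=5c, 00⊕5c=5c.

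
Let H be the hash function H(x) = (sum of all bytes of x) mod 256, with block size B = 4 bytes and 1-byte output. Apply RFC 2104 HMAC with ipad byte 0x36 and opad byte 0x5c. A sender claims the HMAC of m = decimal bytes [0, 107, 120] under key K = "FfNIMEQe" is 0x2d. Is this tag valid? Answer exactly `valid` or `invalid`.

Key "FfNIMEQe" = 46 66 4e 49 4d 45 51 65 is 8 bytes > B = 4, so hash it first: H(key) = 8b, then zero-pad to 4 bytes: K' = 8b 00 00 00.
K' ⊕ ipad = bd 36 36 36; K' ⊕ opad = d7 5c 5c 5c.
Inner hash: sum = 189+54+54+54+0+107+120 = 578; mod 256 = 66 → 42.
Outer hash (recomputed tag): sum = 215+92+92+92+66 = 557; mod 256 = 45 → 2d.
Recomputed tag = 2d; claimed = 2d → match.

valid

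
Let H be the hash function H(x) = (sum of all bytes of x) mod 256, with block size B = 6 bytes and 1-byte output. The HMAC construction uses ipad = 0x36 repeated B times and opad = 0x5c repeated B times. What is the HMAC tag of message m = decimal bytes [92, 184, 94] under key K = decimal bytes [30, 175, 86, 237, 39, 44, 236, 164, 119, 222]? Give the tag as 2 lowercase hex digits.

de

Key decimal bytes [30, 175, 86, 237, 39, 44, 236, 164, 119, 222] = 1e af 56 ed 27 2c ec a4 77 de is 10 bytes > B = 6, so hash it first: H(key) = 48, then zero-pad to 6 bytes: K' = 48 00 00 00 00 00.
K' ⊕ ipad = 7e 36 36 36 36 36.  K' ⊕ opad = 14 5c 5c 5c 5c 5c.
Inner input = (K'⊕ipad) ∥ m = 7e 36 36 36 36 36 ∥ 5c b8 5e.
Inner hash: sum = 126+54+54+54+54+54+92+184+94 = 766; mod 256 = 254 → fe.
Outer input = (K'⊕opad) ∥ inner = 14 5c 5c 5c 5c 5c ∥ fe.
Outer hash (tag): sum = 20+92+92+92+92+92+254 = 734; mod 256 = 222 → de.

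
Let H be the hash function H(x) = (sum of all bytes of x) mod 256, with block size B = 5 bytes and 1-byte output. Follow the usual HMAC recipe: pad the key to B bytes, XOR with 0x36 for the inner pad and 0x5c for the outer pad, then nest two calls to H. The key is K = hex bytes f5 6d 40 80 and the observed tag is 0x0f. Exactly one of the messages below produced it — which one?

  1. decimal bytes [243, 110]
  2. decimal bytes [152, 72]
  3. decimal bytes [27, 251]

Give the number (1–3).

1

Key hex bytes f5 6d 40 80 is 4 bytes ≤ B = 5; zero-pad to 5 bytes: K' = f5 6d 40 80 00.
K' ⊕ ipad = c3 5b 76 b6 36; K' ⊕ opad = a9 31 1c dc 5c.
m1: inner = H(c3 5b 76 b6 36 f3 6e) = e1; tag = H(a9 31 1c dc 5c e1) = 0f ← matches
m2: inner = H(c3 5b 76 b6 36 98 48) = 60; tag = H(a9 31 1c dc 5c 60) = 8e
m3: inner = H(c3 5b 76 b6 36 1b fb) = 96; tag = H(a9 31 1c dc 5c 96) = c4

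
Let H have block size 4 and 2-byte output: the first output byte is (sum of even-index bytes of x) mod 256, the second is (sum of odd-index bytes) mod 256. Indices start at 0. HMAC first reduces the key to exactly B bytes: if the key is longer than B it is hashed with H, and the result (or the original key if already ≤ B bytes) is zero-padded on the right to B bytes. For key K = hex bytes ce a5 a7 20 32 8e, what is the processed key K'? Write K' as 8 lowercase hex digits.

|K| = 6 > B = 4, so first hash the key.
H(K): even-index sum = 423 mod 256 = 167; odd-index sum = 339 mod 256 = 83 → a7 53.
Zero-pad H(K) = a7 53 to 4 bytes: K' = a7 53 00 00.

a7530000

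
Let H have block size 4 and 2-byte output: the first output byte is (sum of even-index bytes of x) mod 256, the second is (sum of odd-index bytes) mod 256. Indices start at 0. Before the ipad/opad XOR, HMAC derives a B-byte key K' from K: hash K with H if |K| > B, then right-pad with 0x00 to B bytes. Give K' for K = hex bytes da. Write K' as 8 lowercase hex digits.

Key hex bytes da is 1 byte ≤ B = 4; zero-pad to 4 bytes: K' = da 00 00 00.

da000000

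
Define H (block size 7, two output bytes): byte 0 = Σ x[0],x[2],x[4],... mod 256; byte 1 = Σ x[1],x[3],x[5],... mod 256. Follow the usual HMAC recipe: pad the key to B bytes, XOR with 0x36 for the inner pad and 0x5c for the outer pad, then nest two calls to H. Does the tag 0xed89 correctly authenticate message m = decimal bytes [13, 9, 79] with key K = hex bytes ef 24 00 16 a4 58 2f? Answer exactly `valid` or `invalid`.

Key hex bytes ef 24 00 16 a4 58 2f is exactly B = 7 bytes: K' = ef 24 00 16 a4 58 2f.
K' ⊕ ipad = d9 12 36 20 92 6e 19; K' ⊕ opad = b3 78 5c 4a f8 04 73.
Inner hash: even-index sum = 451 mod 256 = 195; odd-index sum = 252 mod 256 = 252 → c3 fc.
Outer hash (recomputed tag): even-index sum = 886 mod 256 = 118; odd-index sum = 393 mod 256 = 137 → 76 89.
Recomputed tag = 7689; claimed = ed89 → mismatch.

invalid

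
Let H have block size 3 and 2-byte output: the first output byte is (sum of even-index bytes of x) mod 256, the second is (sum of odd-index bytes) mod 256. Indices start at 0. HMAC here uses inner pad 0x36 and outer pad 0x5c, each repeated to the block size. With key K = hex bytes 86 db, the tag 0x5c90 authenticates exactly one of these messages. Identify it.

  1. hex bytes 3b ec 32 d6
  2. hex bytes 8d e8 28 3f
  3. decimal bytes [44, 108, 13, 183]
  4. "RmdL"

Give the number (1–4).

3

Key hex bytes 86 db is 2 bytes ≤ B = 3; zero-pad to 3 bytes: K' = 86 db 00.
K' ⊕ ipad = b0 ed 36; K' ⊕ opad = da 87 5c.
m1: inner = H(b0 ed 36 3b ec 32 d6) = a8 5a; tag = H(da 87 5c a8 5a) = 902f
m2: inner = H(b0 ed 36 8d e8 28 3f) = 0d a2; tag = H(da 87 5c 0d a2) = d894
m3: inner = H(b0 ed 36 2c 6c 0d b7) = 09 26; tag = H(da 87 5c 09 26) = 5c90 ← matches
m4: inner = H(b0 ed 36 52 6d 64 4c) = 9f a3; tag = H(da 87 5c 9f a3) = d926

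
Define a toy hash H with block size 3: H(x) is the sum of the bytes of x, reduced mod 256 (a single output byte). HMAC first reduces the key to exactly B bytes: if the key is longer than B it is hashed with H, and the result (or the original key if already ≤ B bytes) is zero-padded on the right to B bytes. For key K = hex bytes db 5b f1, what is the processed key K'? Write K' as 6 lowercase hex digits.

Key hex bytes db 5b f1 is exactly B = 3 bytes: K' = db 5b f1.

db5bf1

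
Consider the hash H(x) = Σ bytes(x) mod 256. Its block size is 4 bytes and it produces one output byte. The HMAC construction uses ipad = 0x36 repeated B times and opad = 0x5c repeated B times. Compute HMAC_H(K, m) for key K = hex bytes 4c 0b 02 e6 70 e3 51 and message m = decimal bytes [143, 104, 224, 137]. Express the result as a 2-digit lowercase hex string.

aa

Key hex bytes 4c 0b 02 e6 70 e3 51 is 7 bytes > B = 4, so hash it first: H(key) = e3, then zero-pad to 4 bytes: K' = e3 00 00 00.
K' ⊕ ipad = d5 36 36 36.  K' ⊕ opad = bf 5c 5c 5c.
Inner input = (K'⊕ipad) ∥ m = d5 36 36 36 ∥ 8f 68 e0 89.
Inner hash: sum = 213+54+54+54+143+104+224+137 = 983; mod 256 = 215 → d7.
Outer input = (K'⊕opad) ∥ inner = bf 5c 5c 5c ∥ d7.
Outer hash (tag): sum = 191+92+92+92+215 = 682; mod 256 = 170 → aa.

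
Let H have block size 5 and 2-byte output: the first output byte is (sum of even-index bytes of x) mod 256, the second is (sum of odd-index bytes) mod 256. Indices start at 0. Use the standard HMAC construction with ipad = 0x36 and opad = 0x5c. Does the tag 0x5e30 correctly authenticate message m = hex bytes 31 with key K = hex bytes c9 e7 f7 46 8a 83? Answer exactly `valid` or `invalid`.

invalid

Key hex bytes c9 e7 f7 46 8a 83 is 6 bytes > B = 5, so hash it first: H(key) = 4a b0, then zero-pad to 5 bytes: K' = 4a b0 00 00 00.
K' ⊕ ipad = 7c 86 36 36 36; K' ⊕ opad = 16 ec 5c 5c 5c.
Inner hash: even-index sum = 232 mod 256 = 232; odd-index sum = 237 mod 256 = 237 → e8 ed.
Outer hash (recomputed tag): even-index sum = 443 mod 256 = 187; odd-index sum = 560 mod 256 = 48 → bb 30.
Recomputed tag = bb30; claimed = 5e30 → mismatch.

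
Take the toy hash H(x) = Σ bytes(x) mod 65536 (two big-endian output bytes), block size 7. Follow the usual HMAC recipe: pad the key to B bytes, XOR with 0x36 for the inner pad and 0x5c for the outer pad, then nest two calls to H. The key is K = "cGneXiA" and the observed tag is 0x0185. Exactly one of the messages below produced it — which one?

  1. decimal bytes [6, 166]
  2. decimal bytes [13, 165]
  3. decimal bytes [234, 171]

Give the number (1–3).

2

Key "cGneXiA" = 63 47 6e 65 58 69 41 is exactly B = 7 bytes: K' = 63 47 6e 65 58 69 41.
K' ⊕ ipad = 55 71 58 53 6e 5f 77; K' ⊕ opad = 3f 1b 32 39 04 35 1d.
m1: inner = H(55 71 58 53 6e 5f 77 06 a6) = 03 61; tag = H(3f 1b 32 39 04 35 1d 03 61) = 017f
m2: inner = H(55 71 58 53 6e 5f 77 0d a5) = 03 67; tag = H(3f 1b 32 39 04 35 1d 03 67) = 0185 ← matches
m3: inner = H(55 71 58 53 6e 5f 77 ea ab) = 04 4a; tag = H(3f 1b 32 39 04 35 1d 04 4a) = 0169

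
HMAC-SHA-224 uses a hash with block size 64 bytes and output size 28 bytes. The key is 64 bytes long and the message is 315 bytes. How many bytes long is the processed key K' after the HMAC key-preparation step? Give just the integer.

64

Key is 64 ≤ 64 bytes, zero-padded: |K'| = 64.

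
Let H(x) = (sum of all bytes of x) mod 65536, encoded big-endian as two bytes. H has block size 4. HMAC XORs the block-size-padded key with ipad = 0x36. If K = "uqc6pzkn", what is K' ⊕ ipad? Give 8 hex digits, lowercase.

35743636

Key "uqc6pzkn" = 75 71 63 36 70 7a 6b 6e is 8 bytes > B = 4, so hash it first: H(key) = 03 42, then zero-pad to 4 bytes: K' = 03 42 00 00.
XOR each byte with 0x36: 03⊕36=35, 42⊕36=74, 00⊕36=36, 00⊕36=36.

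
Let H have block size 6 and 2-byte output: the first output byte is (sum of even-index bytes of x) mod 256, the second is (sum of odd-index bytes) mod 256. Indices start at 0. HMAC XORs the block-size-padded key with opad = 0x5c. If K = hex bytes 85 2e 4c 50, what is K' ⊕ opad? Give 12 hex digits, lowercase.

Key hex bytes 85 2e 4c 50 is 4 bytes ≤ B = 6; zero-pad to 6 bytes: K' = 85 2e 4c 50 00 00.
XOR each byte with 0x5c: 85⊕5c=d9, 2e⊕5c=72, 4c⊕5c=10, 50⊕5c=0c, 00⊕5c=5c, 00⊕5c=5c.

d972100c5c5c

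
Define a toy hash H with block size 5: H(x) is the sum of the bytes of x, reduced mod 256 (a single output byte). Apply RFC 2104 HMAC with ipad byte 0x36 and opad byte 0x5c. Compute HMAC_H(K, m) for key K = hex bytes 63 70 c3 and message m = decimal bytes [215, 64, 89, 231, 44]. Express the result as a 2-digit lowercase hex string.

Key hex bytes 63 70 c3 is 3 bytes ≤ B = 5; zero-pad to 5 bytes: K' = 63 70 c3 00 00.
K' ⊕ ipad = 55 46 f5 36 36.  K' ⊕ opad = 3f 2c 9f 5c 5c.
Inner input = (K'⊕ipad) ∥ m = 55 46 f5 36 36 ∥ d7 40 59 e7 2c.
Inner hash: sum = 85+70+245+54+54+215+64+89+231+44 = 1151; mod 256 = 127 → 7f.
Outer input = (K'⊕opad) ∥ inner = 3f 2c 9f 5c 5c ∥ 7f.
Outer hash (tag): sum = 63+44+159+92+92+127 = 577; mod 256 = 65 → 41.

41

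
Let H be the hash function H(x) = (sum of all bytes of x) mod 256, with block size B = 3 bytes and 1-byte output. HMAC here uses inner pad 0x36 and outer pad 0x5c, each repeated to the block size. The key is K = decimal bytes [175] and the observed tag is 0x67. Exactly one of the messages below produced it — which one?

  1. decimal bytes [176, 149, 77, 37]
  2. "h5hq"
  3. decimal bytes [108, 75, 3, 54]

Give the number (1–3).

Key decimal bytes [175] = af is 1 byte ≤ B = 3; zero-pad to 3 bytes: K' = af 00 00.
K' ⊕ ipad = 99 36 36; K' ⊕ opad = f3 5c 5c.
m1: inner = H(99 36 36 b0 95 4d 25) = bc; tag = H(f3 5c 5c bc) = 67 ← matches
m2: inner = H(99 36 36 68 35 68 71) = 7b; tag = H(f3 5c 5c 7b) = 26
m3: inner = H(99 36 36 6c 4b 03 36) = f5; tag = H(f3 5c 5c f5) = a0

1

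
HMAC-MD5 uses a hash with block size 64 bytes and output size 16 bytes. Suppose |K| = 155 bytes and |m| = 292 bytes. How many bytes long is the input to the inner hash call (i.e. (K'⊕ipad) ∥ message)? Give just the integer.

Key is 155 > 64 bytes, so it is hashed to 16 bytes then zero-padded to 64: |K'| = 64.
Inner input = (K'⊕ipad) ∥ m → 64 + 292 = 356 bytes.

356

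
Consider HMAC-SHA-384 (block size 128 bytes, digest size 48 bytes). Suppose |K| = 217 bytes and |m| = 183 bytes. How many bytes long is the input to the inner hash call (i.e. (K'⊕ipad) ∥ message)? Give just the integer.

311

Key is 217 > 128 bytes, so it is hashed to 48 bytes then zero-padded to 128: |K'| = 128.
Inner input = (K'⊕ipad) ∥ m → 128 + 183 = 311 bytes.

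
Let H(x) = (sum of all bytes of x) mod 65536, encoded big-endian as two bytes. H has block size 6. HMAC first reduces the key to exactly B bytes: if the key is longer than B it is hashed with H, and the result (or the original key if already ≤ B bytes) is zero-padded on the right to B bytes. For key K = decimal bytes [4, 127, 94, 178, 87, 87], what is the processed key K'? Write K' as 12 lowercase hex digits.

047f5eb25757

Key decimal bytes [4, 127, 94, 178, 87, 87] = 04 7f 5e b2 57 57 is exactly B = 6 bytes: K' = 04 7f 5e b2 57 57.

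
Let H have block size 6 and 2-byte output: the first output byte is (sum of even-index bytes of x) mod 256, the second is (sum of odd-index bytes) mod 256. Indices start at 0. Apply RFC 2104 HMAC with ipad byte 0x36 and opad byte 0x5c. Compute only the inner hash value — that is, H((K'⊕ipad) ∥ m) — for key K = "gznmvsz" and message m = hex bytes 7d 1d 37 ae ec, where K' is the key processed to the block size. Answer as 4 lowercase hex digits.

Key "gznmvsz" = 67 7a 6e 6d 76 73 7a is 7 bytes > B = 6, so hash it first: H(key) = c5 5a, then zero-pad to 6 bytes: K' = c5 5a 00 00 00 00.
K' ⊕ ipad = f3 6c 36 36 36 36.
Inner input = f3 6c 36 36 36 36 ∥ 7d 1d 37 ae ec.
Inner hash: even-index sum = 767 mod 256 = 255; odd-index sum = 419 mod 256 = 163 → ff a3.

ffa3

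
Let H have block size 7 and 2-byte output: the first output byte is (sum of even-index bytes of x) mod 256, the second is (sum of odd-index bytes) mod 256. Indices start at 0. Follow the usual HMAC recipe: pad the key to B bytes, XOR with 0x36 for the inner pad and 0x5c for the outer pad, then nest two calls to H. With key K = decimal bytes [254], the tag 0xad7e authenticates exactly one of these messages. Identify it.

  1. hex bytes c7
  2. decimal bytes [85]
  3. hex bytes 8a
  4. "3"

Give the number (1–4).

Key decimal bytes [254] = fe is 1 byte ≤ B = 7; zero-pad to 7 bytes: K' = fe 00 00 00 00 00 00.
K' ⊕ ipad = c8 36 36 36 36 36 36; K' ⊕ opad = a2 5c 5c 5c 5c 5c 5c.
m1: inner = H(c8 36 36 36 36 36 36 c7) = 6a 69; tag = H(a2 5c 5c 5c 5c 5c 5c 6a 69) = 1f7e
m2: inner = H(c8 36 36 36 36 36 36 55) = 6a f7; tag = H(a2 5c 5c 5c 5c 5c 5c 6a f7) = ad7e ← matches
m3: inner = H(c8 36 36 36 36 36 36 8a) = 6a 2c; tag = H(a2 5c 5c 5c 5c 5c 5c 6a 2c) = e27e
m4: inner = H(c8 36 36 36 36 36 36 33) = 6a d5; tag = H(a2 5c 5c 5c 5c 5c 5c 6a d5) = 8b7e

2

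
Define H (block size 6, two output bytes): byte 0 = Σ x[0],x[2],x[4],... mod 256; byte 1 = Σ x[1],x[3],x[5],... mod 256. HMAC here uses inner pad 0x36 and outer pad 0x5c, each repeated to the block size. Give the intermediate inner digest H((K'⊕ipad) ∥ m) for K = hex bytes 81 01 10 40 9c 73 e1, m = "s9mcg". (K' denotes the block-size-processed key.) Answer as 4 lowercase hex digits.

Key hex bytes 81 01 10 40 9c 73 e1 is 7 bytes > B = 6, so hash it first: H(key) = 0e b4, then zero-pad to 6 bytes: K' = 0e b4 00 00 00 00.
K' ⊕ ipad = 38 82 36 36 36 36.
Inner input = 38 82 36 36 36 36 ∥ 73 39 6d 63 67.
Inner hash: even-index sum = 491 mod 256 = 235; odd-index sum = 394 mod 256 = 138 → eb 8a.

eb8a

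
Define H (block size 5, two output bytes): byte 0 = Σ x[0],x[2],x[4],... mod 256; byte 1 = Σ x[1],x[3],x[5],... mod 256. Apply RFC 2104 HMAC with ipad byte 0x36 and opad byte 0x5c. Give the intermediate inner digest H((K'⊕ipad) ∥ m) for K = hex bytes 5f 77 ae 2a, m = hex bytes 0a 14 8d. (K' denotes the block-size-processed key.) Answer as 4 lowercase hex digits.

Key hex bytes 5f 77 ae 2a is 4 bytes ≤ B = 5; zero-pad to 5 bytes: K' = 5f 77 ae 2a 00.
K' ⊕ ipad = 69 41 98 1c 36.
Inner input = 69 41 98 1c 36 ∥ 0a 14 8d.
Inner hash: even-index sum = 331 mod 256 = 75; odd-index sum = 244 mod 256 = 244 → 4b f4.

4bf4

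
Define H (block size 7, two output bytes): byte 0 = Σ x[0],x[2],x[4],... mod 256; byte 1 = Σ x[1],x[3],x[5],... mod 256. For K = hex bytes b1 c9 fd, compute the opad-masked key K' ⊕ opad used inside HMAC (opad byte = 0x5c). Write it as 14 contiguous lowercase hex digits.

ed95a15c5c5c5c

Key hex bytes b1 c9 fd is 3 bytes ≤ B = 7; zero-pad to 7 bytes: K' = b1 c9 fd 00 00 00 00.
XOR each byte with 0x5c: b1⊕5c=ed, c9⊕5c=95, fd⊕5c=a1, 00⊕5c=5c, 00⊕5c=5c, 00⊕5c=5c, 00⊕5c=5c.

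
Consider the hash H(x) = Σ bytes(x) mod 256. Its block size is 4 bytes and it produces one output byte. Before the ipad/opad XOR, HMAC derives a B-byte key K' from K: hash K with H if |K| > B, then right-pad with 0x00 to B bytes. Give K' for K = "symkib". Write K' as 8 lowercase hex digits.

8f000000

|K| = 6 > B = 4, so first hash the key.
H(K): sum = 115+121+109+107+105+98 = 655; mod 256 = 143 → 8f.
Zero-pad H(K) = 8f to 4 bytes: K' = 8f 00 00 00.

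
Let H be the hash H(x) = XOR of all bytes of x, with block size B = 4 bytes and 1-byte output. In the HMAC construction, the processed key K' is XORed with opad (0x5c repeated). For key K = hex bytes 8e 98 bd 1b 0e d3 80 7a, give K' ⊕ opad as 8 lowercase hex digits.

Key hex bytes 8e 98 bd 1b 0e d3 80 7a is 8 bytes > B = 4, so hash it first: H(key) = 97, then zero-pad to 4 bytes: K' = 97 00 00 00.
XOR each byte with 0x5c: 97⊕5c=cb, 00⊕5c=5c, 00⊕5c=5c, 00⊕5c=5c.

cb5c5c5c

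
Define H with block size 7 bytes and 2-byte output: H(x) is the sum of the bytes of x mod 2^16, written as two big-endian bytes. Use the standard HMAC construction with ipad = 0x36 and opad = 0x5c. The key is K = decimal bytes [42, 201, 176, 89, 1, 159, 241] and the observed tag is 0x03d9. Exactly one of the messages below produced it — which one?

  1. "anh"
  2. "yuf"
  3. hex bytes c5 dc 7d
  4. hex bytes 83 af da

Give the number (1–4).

Key decimal bytes [42, 201, 176, 89, 1, 159, 241] = 2a c9 b0 59 01 9f f1 is exactly B = 7 bytes: K' = 2a c9 b0 59 01 9f f1.
K' ⊕ ipad = 1c ff 86 6f 37 a9 c7; K' ⊕ opad = 76 95 ec 05 5d c3 ad.
m1: inner = H(1c ff 86 6f 37 a9 c7 61 6e 68) = 04 ee; tag = H(76 95 ec 05 5d c3 ad 04 ee) = 04bb
m2: inner = H(1c ff 86 6f 37 a9 c7 79 75 66) = 05 0b; tag = H(76 95 ec 05 5d c3 ad 05 0b) = 03d9 ← matches
m3: inner = H(1c ff 86 6f 37 a9 c7 c5 dc 7d) = 05 d5; tag = H(76 95 ec 05 5d c3 ad 05 d5) = 04a3
m4: inner = H(1c ff 86 6f 37 a9 c7 83 af da) = 05 c3; tag = H(76 95 ec 05 5d c3 ad 05 c3) = 0491

2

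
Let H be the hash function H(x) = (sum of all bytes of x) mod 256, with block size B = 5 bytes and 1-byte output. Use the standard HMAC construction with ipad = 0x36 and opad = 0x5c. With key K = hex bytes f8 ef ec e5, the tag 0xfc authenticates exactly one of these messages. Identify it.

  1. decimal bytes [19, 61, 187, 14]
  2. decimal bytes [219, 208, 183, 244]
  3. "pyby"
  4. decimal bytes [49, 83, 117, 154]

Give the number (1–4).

2

Key hex bytes f8 ef ec e5 is 4 bytes ≤ B = 5; zero-pad to 5 bytes: K' = f8 ef ec e5 00.
K' ⊕ ipad = ce d9 da d3 36; K' ⊕ opad = a4 b3 b0 b9 5c.
m1: inner = H(ce d9 da d3 36 13 3d bb 0e) = a3; tag = H(a4 b3 b0 b9 5c a3) = bf
m2: inner = H(ce d9 da d3 36 db d0 b7 f4) = e0; tag = H(a4 b3 b0 b9 5c e0) = fc ← matches
m3: inner = H(ce d9 da d3 36 70 79 62 79) = 4e; tag = H(a4 b3 b0 b9 5c 4e) = 6a
m4: inner = H(ce d9 da d3 36 31 53 75 9a) = 1d; tag = H(a4 b3 b0 b9 5c 1d) = 39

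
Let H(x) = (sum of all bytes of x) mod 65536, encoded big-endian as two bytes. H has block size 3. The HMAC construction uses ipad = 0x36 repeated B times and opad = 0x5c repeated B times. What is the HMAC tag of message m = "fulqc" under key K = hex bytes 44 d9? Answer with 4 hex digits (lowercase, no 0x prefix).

Key hex bytes 44 d9 is 2 bytes ≤ B = 3; zero-pad to 3 bytes: K' = 44 d9 00.
K' ⊕ ipad = 72 ef 36.  K' ⊕ opad = 18 85 5c.
Inner input = (K'⊕ipad) ∥ m = 72 ef 36 ∥ 66 75 6c 71 63.
Inner hash: sum = 114+239+54+102+117+108+113+99 = 946 → 03 b2.
Outer input = (K'⊕opad) ∥ inner = 18 85 5c ∥ 03 b2.
Outer hash (tag): sum = 24+133+92+3+178 = 430 → 01 ae.

01ae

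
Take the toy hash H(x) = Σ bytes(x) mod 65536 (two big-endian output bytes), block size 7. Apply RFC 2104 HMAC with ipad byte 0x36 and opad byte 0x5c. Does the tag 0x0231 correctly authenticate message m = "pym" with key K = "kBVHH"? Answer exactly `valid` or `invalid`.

Key "kBVHH" = 6b 42 56 48 48 is 5 bytes ≤ B = 7; zero-pad to 7 bytes: K' = 6b 42 56 48 48 00 00.
K' ⊕ ipad = 5d 74 60 7e 7e 36 36; K' ⊕ opad = 37 1e 0a 14 14 5c 5c.
Inner hash: sum = 93+116+96+126+126+54+54+112+121+109 = 1007 → 03 ef.
Outer hash (recomputed tag): sum = 55+30+10+20+20+92+92+3+239 = 561 → 02 31.
Recomputed tag = 0231; claimed = 0231 → match.

valid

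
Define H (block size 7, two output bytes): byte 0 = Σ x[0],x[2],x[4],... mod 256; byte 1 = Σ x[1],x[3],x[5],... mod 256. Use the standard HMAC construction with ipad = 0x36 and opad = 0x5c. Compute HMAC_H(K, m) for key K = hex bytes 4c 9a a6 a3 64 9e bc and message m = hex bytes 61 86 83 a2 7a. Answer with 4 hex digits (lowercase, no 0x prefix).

Key hex bytes 4c 9a a6 a3 64 9e bc is exactly B = 7 bytes: K' = 4c 9a a6 a3 64 9e bc.
K' ⊕ ipad = 7a ac 90 95 52 a8 8a.  K' ⊕ opad = 10 c6 fa ff 38 c2 e0.
Inner input = (K'⊕ipad) ∥ m = 7a ac 90 95 52 a8 8a ∥ 61 86 83 a2 7a.
Inner hash: even-index sum = 782 mod 256 = 14; odd-index sum = 839 mod 256 = 71 → 0e 47.
Outer input = (K'⊕opad) ∥ inner = 10 c6 fa ff 38 c2 e0 ∥ 0e 47.
Outer hash (tag): even-index sum = 617 mod 256 = 105; odd-index sum = 661 mod 256 = 149 → 69 95.

6995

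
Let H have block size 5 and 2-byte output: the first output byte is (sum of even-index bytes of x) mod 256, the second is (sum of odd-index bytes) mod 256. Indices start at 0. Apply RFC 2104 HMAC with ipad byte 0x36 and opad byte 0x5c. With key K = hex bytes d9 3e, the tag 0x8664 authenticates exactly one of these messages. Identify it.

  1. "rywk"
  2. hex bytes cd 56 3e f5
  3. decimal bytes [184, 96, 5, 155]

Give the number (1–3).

2

Key hex bytes d9 3e is 2 bytes ≤ B = 5; zero-pad to 5 bytes: K' = d9 3e 00 00 00.
K' ⊕ ipad = ef 08 36 36 36; K' ⊕ opad = 85 62 5c 5c 5c.
m1: inner = H(ef 08 36 36 36 72 79 77 6b) = 3f 27; tag = H(85 62 5c 5c 5c 3f 27) = 64fd
m2: inner = H(ef 08 36 36 36 cd 56 3e f5) = a6 49; tag = H(85 62 5c 5c 5c a6 49) = 8664 ← matches
m3: inner = H(ef 08 36 36 36 b8 60 05 9b) = 56 fb; tag = H(85 62 5c 5c 5c 56 fb) = 3814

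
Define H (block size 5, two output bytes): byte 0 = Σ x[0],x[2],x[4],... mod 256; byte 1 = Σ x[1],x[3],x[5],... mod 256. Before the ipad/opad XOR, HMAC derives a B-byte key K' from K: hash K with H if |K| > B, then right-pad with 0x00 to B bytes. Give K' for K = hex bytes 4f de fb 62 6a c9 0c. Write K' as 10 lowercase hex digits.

c009000000

|K| = 7 > B = 5, so first hash the key.
H(K): even-index sum = 448 mod 256 = 192; odd-index sum = 521 mod 256 = 9 → c0 09.
Zero-pad H(K) = c0 09 to 5 bytes: K' = c0 09 00 00 00.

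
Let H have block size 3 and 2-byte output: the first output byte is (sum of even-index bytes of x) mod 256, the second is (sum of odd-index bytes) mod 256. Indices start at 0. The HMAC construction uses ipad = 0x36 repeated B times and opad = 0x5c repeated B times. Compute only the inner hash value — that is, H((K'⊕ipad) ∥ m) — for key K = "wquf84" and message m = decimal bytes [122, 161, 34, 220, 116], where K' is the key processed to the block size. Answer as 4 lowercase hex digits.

Key "wquf84" = 77 71 75 66 38 34 is 6 bytes > B = 3, so hash it first: H(key) = 24 0b, then zero-pad to 3 bytes: K' = 24 0b 00.
K' ⊕ ipad = 12 3d 36.
Inner input = 12 3d 36 ∥ 7a a1 22 dc 74.
Inner hash: even-index sum = 453 mod 256 = 197; odd-index sum = 333 mod 256 = 77 → c5 4d.

c54d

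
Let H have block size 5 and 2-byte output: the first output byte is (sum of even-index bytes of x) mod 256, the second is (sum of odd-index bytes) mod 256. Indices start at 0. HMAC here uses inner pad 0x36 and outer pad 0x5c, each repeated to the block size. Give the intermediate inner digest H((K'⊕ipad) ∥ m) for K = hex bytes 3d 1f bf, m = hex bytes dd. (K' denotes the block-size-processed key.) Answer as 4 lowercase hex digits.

Key hex bytes 3d 1f bf is 3 bytes ≤ B = 5; zero-pad to 5 bytes: K' = 3d 1f bf 00 00.
K' ⊕ ipad = 0b 29 89 36 36.
Inner input = 0b 29 89 36 36 ∥ dd.
Inner hash: even-index sum = 202 mod 256 = 202; odd-index sum = 316 mod 256 = 60 → ca 3c.

ca3c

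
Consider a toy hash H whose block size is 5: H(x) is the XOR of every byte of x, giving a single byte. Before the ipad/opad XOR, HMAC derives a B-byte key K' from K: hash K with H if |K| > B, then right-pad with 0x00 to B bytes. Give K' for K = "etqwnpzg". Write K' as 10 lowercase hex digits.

|K| = 8 > B = 5, so first hash the key.
H(K): XOR 65⊕74⊕71⊕77⊕6e⊕70⊕7a⊕67 = 14.
Zero-pad H(K) = 14 to 5 bytes: K' = 14 00 00 00 00.

1400000000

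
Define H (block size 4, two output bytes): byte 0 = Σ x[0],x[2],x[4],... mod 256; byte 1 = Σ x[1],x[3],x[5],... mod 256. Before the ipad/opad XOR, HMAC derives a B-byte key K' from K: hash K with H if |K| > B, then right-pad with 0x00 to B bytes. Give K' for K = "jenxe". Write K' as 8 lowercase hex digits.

3ddd0000

|K| = 5 > B = 4, so first hash the key.
H(K): even-index sum = 317 mod 256 = 61; odd-index sum = 221 mod 256 = 221 → 3d dd.
Zero-pad H(K) = 3d dd to 4 bytes: K' = 3d dd 00 00.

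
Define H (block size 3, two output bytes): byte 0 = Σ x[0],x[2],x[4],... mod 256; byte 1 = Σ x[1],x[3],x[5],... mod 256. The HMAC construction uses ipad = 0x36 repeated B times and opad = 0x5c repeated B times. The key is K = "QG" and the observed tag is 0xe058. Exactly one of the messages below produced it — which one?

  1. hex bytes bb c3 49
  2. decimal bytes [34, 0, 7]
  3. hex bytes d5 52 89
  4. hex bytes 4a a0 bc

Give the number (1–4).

4

Key "QG" = 51 47 is 2 bytes ≤ B = 3; zero-pad to 3 bytes: K' = 51 47 00.
K' ⊕ ipad = 67 71 36; K' ⊕ opad = 0d 1b 5c.
m1: inner = H(67 71 36 bb c3 49) = 60 75; tag = H(0d 1b 5c 60 75) = de7b
m2: inner = H(67 71 36 22 00 07) = 9d 9a; tag = H(0d 1b 5c 9d 9a) = 03b8
m3: inner = H(67 71 36 d5 52 89) = ef cf; tag = H(0d 1b 5c ef cf) = 380a
m4: inner = H(67 71 36 4a a0 bc) = 3d 77; tag = H(0d 1b 5c 3d 77) = e058 ← matches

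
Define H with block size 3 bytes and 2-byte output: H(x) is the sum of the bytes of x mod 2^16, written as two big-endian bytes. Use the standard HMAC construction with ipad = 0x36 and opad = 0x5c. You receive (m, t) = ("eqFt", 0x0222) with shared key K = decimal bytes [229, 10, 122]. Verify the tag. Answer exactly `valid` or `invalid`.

Key decimal bytes [229, 10, 122] = e5 0a 7a is exactly B = 3 bytes: K' = e5 0a 7a.
K' ⊕ ipad = d3 3c 4c; K' ⊕ opad = b9 56 26.
Inner hash: sum = 211+60+76+101+113+70+116 = 747 → 02 eb.
Outer hash (recomputed tag): sum = 185+86+38+2+235 = 546 → 02 22.
Recomputed tag = 0222; claimed = 0222 → match.

valid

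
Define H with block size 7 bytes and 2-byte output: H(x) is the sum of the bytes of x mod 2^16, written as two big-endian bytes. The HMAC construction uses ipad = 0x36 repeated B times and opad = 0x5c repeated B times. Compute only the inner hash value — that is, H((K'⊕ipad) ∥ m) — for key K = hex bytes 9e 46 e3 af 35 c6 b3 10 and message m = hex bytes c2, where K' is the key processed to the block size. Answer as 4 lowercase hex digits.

0204

Key hex bytes 9e 46 e3 af 35 c6 b3 10 is 8 bytes > B = 7, so hash it first: H(key) = 04 34, then zero-pad to 7 bytes: K' = 04 34 00 00 00 00 00.
K' ⊕ ipad = 32 02 36 36 36 36 36.
Inner input = 32 02 36 36 36 36 36 ∥ c2.
Inner hash: sum = 50+2+54+54+54+54+54+194 = 516 → 02 04.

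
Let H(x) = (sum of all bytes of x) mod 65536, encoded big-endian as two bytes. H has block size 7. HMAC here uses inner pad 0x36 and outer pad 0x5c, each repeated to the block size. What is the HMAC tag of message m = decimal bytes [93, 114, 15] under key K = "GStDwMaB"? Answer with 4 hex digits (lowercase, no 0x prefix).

Key "GStDwMaB" = 47 53 74 44 77 4d 61 42 is 8 bytes > B = 7, so hash it first: H(key) = 02 b9, then zero-pad to 7 bytes: K' = 02 b9 00 00 00 00 00.
K' ⊕ ipad = 34 8f 36 36 36 36 36.  K' ⊕ opad = 5e e5 5c 5c 5c 5c 5c.
Inner input = (K'⊕ipad) ∥ m = 34 8f 36 36 36 36 36 ∥ 5d 72 0f.
Inner hash: sum = 52+143+54+54+54+54+54+93+114+15 = 687 → 02 af.
Outer input = (K'⊕opad) ∥ inner = 5e e5 5c 5c 5c 5c 5c ∥ 02 af.
Outer hash (tag): sum = 94+229+92+92+92+92+92+2+175 = 960 → 03 c0.

03c0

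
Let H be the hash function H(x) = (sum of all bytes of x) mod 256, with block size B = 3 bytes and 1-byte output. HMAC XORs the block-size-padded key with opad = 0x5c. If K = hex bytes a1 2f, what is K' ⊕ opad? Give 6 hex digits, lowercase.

Key hex bytes a1 2f is 2 bytes ≤ B = 3; zero-pad to 3 bytes: K' = a1 2f 00.
XOR each byte with 0x5c: a1⊕5c=fd, 2f⊕5c=73, 00⊕5c=5c.

fd735c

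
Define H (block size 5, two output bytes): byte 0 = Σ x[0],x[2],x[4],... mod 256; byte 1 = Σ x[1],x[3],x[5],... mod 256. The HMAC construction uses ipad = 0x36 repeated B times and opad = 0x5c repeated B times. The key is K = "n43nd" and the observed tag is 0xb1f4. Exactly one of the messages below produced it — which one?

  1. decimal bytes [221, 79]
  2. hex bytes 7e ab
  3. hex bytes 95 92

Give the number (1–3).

2

Key "n43nd" = 6e 34 33 6e 64 is exactly B = 5 bytes: K' = 6e 34 33 6e 64.
K' ⊕ ipad = 58 02 05 58 52; K' ⊕ opad = 32 68 6f 32 38.
m1: inner = H(58 02 05 58 52 dd 4f) = fe 37; tag = H(32 68 6f 32 38 fe 37) = 1098
m2: inner = H(58 02 05 58 52 7e ab) = 5a d8; tag = H(32 68 6f 32 38 5a d8) = b1f4 ← matches
m3: inner = H(58 02 05 58 52 95 92) = 41 ef; tag = H(32 68 6f 32 38 41 ef) = c8db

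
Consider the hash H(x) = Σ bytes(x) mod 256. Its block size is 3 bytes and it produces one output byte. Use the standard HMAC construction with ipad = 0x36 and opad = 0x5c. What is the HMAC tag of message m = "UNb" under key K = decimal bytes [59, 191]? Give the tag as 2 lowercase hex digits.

Key decimal bytes [59, 191] = 3b bf is 2 bytes ≤ B = 3; zero-pad to 3 bytes: K' = 3b bf 00.
K' ⊕ ipad = 0d 89 36.  K' ⊕ opad = 67 e3 5c.
Inner input = (K'⊕ipad) ∥ m = 0d 89 36 ∥ 55 4e 62.
Inner hash: sum = 13+137+54+85+78+98 = 465; mod 256 = 209 → d1.
Outer input = (K'⊕opad) ∥ inner = 67 e3 5c ∥ d1.
Outer hash (tag): sum = 103+227+92+209 = 631; mod 256 = 119 → 77.

77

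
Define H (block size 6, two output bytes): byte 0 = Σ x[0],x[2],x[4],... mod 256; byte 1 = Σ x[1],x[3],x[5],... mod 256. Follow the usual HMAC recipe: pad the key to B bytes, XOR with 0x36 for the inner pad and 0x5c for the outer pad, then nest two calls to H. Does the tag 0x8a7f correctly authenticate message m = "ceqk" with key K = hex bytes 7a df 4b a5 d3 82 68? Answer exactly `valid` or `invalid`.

Key hex bytes 7a df 4b a5 d3 82 68 is 7 bytes > B = 6, so hash it first: H(key) = 00 06, then zero-pad to 6 bytes: K' = 00 06 00 00 00 00.
K' ⊕ ipad = 36 30 36 36 36 36; K' ⊕ opad = 5c 5a 5c 5c 5c 5c.
Inner hash: even-index sum = 374 mod 256 = 118; odd-index sum = 364 mod 256 = 108 → 76 6c.
Outer hash (recomputed tag): even-index sum = 394 mod 256 = 138; odd-index sum = 382 mod 256 = 126 → 8a 7e.
Recomputed tag = 8a7e; claimed = 8a7f → mismatch.

invalid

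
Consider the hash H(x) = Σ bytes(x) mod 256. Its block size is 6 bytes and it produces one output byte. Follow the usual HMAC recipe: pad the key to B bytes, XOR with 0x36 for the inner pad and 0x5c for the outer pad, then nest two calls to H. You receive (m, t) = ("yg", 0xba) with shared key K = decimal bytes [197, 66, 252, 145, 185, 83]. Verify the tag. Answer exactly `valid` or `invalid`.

Key decimal bytes [197, 66, 252, 145, 185, 83] = c5 42 fc 91 b9 53 is exactly B = 6 bytes: K' = c5 42 fc 91 b9 53.
K' ⊕ ipad = f3 74 ca a7 8f 65; K' ⊕ opad = 99 1e a0 cd e5 0f.
Inner hash: sum = 243+116+202+167+143+101+121+103 = 1196; mod 256 = 172 → ac.
Outer hash (recomputed tag): sum = 153+30+160+205+229+15+172 = 964; mod 256 = 196 → c4.
Recomputed tag = c4; claimed = ba → mismatch.

invalid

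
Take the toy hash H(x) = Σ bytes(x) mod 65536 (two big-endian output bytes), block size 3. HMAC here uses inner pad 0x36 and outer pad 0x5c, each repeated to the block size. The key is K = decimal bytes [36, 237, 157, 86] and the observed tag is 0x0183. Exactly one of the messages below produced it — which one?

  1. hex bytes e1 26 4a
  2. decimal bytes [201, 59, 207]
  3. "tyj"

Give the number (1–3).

2

Key decimal bytes [36, 237, 157, 86] = 24 ed 9d 56 is 4 bytes > B = 3, so hash it first: H(key) = 02 04, then zero-pad to 3 bytes: K' = 02 04 00.
K' ⊕ ipad = 34 32 36; K' ⊕ opad = 5e 58 5c.
m1: inner = H(34 32 36 e1 26 4a) = 01 ed; tag = H(5e 58 5c 01 ed) = 0200
m2: inner = H(34 32 36 c9 3b cf) = 02 6f; tag = H(5e 58 5c 02 6f) = 0183 ← matches
m3: inner = H(34 32 36 74 79 6a) = 01 f3; tag = H(5e 58 5c 01 f3) = 0206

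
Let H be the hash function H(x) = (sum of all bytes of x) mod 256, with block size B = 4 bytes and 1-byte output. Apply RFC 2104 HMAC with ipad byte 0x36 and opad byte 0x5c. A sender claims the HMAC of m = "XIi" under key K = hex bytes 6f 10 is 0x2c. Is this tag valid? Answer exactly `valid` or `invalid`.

valid

Key hex bytes 6f 10 is 2 bytes ≤ B = 4; zero-pad to 4 bytes: K' = 6f 10 00 00.
K' ⊕ ipad = 59 26 36 36; K' ⊕ opad = 33 4c 5c 5c.
Inner hash: sum = 89+38+54+54+88+73+105 = 501; mod 256 = 245 → f5.
Outer hash (recomputed tag): sum = 51+76+92+92+245 = 556; mod 256 = 44 → 2c.
Recomputed tag = 2c; claimed = 2c → match.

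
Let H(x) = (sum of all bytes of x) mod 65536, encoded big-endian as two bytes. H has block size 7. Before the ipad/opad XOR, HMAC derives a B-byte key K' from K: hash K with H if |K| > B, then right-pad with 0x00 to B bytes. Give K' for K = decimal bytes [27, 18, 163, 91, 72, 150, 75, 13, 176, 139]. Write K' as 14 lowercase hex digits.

|K| = 10 > B = 7, so first hash the key.
H(K): sum = 27+18+163+91+72+150+75+13+176+139 = 924 → 03 9c.
Zero-pad H(K) = 03 9c to 7 bytes: K' = 03 9c 00 00 00 00 00.

039c0000000000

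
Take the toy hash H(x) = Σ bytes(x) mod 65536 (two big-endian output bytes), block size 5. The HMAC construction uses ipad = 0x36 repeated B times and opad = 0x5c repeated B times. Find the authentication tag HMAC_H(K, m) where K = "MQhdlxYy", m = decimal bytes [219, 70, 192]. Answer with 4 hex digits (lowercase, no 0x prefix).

Key "MQhdlxYy" = 4d 51 68 64 6c 78 59 79 is 8 bytes > B = 5, so hash it first: H(key) = 03 20, then zero-pad to 5 bytes: K' = 03 20 00 00 00.
K' ⊕ ipad = 35 16 36 36 36.  K' ⊕ opad = 5f 7c 5c 5c 5c.
Inner input = (K'⊕ipad) ∥ m = 35 16 36 36 36 ∥ db 46 c0.
Inner hash: sum = 53+22+54+54+54+219+70+192 = 718 → 02 ce.
Outer input = (K'⊕opad) ∥ inner = 5f 7c 5c 5c 5c ∥ 02 ce.
Outer hash (tag): sum = 95+124+92+92+92+2+206 = 703 → 02 bf.

02bf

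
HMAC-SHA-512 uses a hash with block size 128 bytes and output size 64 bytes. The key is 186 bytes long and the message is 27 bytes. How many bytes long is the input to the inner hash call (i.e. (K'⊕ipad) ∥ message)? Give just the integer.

155

Key is 186 > 128 bytes, so it is hashed to 64 bytes then zero-padded to 128: |K'| = 128.
Inner input = (K'⊕ipad) ∥ m → 128 + 27 = 155 bytes.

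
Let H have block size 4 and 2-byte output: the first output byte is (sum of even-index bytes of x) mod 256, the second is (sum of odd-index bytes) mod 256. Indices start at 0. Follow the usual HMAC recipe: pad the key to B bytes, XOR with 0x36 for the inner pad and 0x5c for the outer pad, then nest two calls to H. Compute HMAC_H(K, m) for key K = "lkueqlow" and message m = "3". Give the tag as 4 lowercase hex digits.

Key "lkueqlow" = 6c 6b 75 65 71 6c 6f 77 is 8 bytes > B = 4, so hash it first: H(key) = c1 b3, then zero-pad to 4 bytes: K' = c1 b3 00 00.
K' ⊕ ipad = f7 85 36 36.  K' ⊕ opad = 9d ef 5c 5c.
Inner input = (K'⊕ipad) ∥ m = f7 85 36 36 ∥ 33.
Inner hash: even-index sum = 352 mod 256 = 96; odd-index sum = 187 mod 256 = 187 → 60 bb.
Outer input = (K'⊕opad) ∥ inner = 9d ef 5c 5c ∥ 60 bb.
Outer hash (tag): even-index sum = 345 mod 256 = 89; odd-index sum = 518 mod 256 = 6 → 59 06.

5906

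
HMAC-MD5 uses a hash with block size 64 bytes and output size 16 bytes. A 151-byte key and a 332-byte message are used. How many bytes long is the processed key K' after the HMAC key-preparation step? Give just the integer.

64

Key is 151 > 64 bytes, so it is hashed to 16 bytes then zero-padded to 64: |K'| = 64.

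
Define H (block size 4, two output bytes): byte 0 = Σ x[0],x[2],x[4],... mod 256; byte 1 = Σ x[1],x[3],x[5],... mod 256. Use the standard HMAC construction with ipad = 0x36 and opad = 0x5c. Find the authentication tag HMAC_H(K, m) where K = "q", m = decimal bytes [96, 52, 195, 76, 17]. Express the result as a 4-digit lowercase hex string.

Key "q" = 71 is 1 byte ≤ B = 4; zero-pad to 4 bytes: K' = 71 00 00 00.
K' ⊕ ipad = 47 36 36 36.  K' ⊕ opad = 2d 5c 5c 5c.
Inner input = (K'⊕ipad) ∥ m = 47 36 36 36 ∥ 60 34 c3 4c 11.
Inner hash: even-index sum = 433 mod 256 = 177; odd-index sum = 236 mod 256 = 236 → b1 ec.
Outer input = (K'⊕opad) ∥ inner = 2d 5c 5c 5c ∥ b1 ec.
Outer hash (tag): even-index sum = 314 mod 256 = 58; odd-index sum = 420 mod 256 = 164 → 3a a4.

3aa4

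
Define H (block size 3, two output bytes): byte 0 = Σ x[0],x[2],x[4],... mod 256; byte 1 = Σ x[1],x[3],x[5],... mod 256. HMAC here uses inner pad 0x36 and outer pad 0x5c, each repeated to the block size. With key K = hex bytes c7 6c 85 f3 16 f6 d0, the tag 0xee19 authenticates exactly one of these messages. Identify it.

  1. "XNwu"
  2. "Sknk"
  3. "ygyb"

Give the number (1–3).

Key hex bytes c7 6c 85 f3 16 f6 d0 is 7 bytes > B = 3, so hash it first: H(key) = 32 55, then zero-pad to 3 bytes: K' = 32 55 00.
K' ⊕ ipad = 04 63 36; K' ⊕ opad = 6e 09 5c.
m1: inner = H(04 63 36 58 4e 77 75) = fd 32; tag = H(6e 09 5c fd 32) = fc06
m2: inner = H(04 63 36 53 6b 6e 6b) = 10 24; tag = H(6e 09 5c 10 24) = ee19 ← matches
m3: inner = H(04 63 36 79 67 79 62) = 03 55; tag = H(6e 09 5c 03 55) = 1f0c

2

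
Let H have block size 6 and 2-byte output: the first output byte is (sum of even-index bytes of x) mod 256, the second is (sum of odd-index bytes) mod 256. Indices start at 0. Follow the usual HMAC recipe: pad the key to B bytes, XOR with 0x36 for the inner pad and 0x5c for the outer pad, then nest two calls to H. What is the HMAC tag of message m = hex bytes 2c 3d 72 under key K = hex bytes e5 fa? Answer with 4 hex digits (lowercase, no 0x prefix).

4ed3

Key hex bytes e5 fa is 2 bytes ≤ B = 6; zero-pad to 6 bytes: K' = e5 fa 00 00 00 00.
K' ⊕ ipad = d3 cc 36 36 36 36.  K' ⊕ opad = b9 a6 5c 5c 5c 5c.
Inner input = (K'⊕ipad) ∥ m = d3 cc 36 36 36 36 ∥ 2c 3d 72.
Inner hash: even-index sum = 477 mod 256 = 221; odd-index sum = 373 mod 256 = 117 → dd 75.
Outer input = (K'⊕opad) ∥ inner = b9 a6 5c 5c 5c 5c ∥ dd 75.
Outer hash (tag): even-index sum = 590 mod 256 = 78; odd-index sum = 467 mod 256 = 211 → 4e d3.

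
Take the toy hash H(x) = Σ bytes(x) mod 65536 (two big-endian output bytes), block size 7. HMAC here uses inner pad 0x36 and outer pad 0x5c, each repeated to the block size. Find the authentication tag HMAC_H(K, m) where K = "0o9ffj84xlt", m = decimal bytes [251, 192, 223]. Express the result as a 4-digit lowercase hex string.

037e

Key "0o9ffj84xlt" = 30 6f 39 66 66 6a 38 34 78 6c 74 is 11 bytes > B = 7, so hash it first: H(key) = 03 d2, then zero-pad to 7 bytes: K' = 03 d2 00 00 00 00 00.
K' ⊕ ipad = 35 e4 36 36 36 36 36.  K' ⊕ opad = 5f 8e 5c 5c 5c 5c 5c.
Inner input = (K'⊕ipad) ∥ m = 35 e4 36 36 36 36 36 ∥ fb c0 df.
Inner hash: sum = 53+228+54+54+54+54+54+251+192+223 = 1217 → 04 c1.
Outer input = (K'⊕opad) ∥ inner = 5f 8e 5c 5c 5c 5c 5c ∥ 04 c1.
Outer hash (tag): sum = 95+142+92+92+92+92+92+4+193 = 894 → 03 7e.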